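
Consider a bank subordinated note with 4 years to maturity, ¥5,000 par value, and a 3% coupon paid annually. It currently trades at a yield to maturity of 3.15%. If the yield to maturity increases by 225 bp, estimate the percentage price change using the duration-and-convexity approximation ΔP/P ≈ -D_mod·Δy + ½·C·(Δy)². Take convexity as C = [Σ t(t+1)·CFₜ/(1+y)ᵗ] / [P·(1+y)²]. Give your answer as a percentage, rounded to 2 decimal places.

With y = 0.0315:
  t   CF        PV=CF/(1+0.0315)^t    t·PV        t(t+1)·PV
  1       150.00       145.4193       145.4193         290.8386
  2       150.00       140.9785       281.9569         845.8708
  3       150.00       136.6733       410.0198       1,640.0792
  4     5,150.00     4,549.1504    18,196.6018      90,983.0089
  Σ                  4,972.2215    19,033.9978      93,759.7975
P = 4,972.2215; D_Mac = 3.82807 yrs; D_mod = 3.71117 yrs; C = 17.72261.
Duration effect: -3.71117 × (+0.0225) = -0.083501
Convexity effect: 0.5 × 17.72261 × (0.0225)² = +0.0044860
ΔP/P ≈ -0.083501 + 0.0044860 = -0.079015 = -7.9015%.

-7.90%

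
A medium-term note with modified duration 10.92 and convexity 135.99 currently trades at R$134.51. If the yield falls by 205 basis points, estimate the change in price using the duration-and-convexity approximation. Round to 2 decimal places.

Duration effect: -D_mod·Δy = -10.92 × (-0.0205) = +0.223860
Convexity effect: ½·C·(Δy)² = 0.5 × 135.99 × (-0.0205)² = +0.02857489875
ΔP/P ≈ +0.223860 + 0.02857489875 = +0.25243489875
ΔP ≈ 134.51 × (+0.25243489875) = +33.9550182308625.

+R$33.96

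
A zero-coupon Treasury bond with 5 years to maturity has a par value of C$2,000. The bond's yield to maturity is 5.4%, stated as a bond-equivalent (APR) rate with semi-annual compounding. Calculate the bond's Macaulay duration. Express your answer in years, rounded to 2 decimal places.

5.00 years

A zero-coupon bond has a single cash flow at maturity, so its Macaulay duration equals its maturity: 5 years.
(Equivalently: 10 semi-annual periods ÷ 2 = 5 years.)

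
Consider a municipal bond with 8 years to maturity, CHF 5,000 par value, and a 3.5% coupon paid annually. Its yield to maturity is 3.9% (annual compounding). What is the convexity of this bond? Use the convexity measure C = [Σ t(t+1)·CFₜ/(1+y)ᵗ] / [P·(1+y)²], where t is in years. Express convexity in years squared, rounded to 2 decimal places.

With y = 0.039:
  t   CF        PV=CF/(1+0.039)^t    t·PV        t(t+1)·PV
  1       175.00       168.4312       168.4312         336.8624
  2       175.00       162.1089       324.2179         972.6536
  3       175.00       156.0240       468.0720       1,872.2880
  4       175.00       150.1675       600.6699       3,003.3494
  5       175.00       144.5308       722.6538       4,335.9230
  6       175.00       139.1056       834.6339       5,842.4372
  7       175.00       133.8842       937.1892       7,497.5133
  8     5,175.00     3,810.5352    30,484.2813     274,358.5318
  Σ                  4,864.7873    34,540.1491     298,219.5586
P = 4,864.7873.
Convexity = Σ t(t+1)·PV / [P·(1+y)²] = 298,219.5586 / (4,864.7873 × 1.079521) = 56.78599.

56.79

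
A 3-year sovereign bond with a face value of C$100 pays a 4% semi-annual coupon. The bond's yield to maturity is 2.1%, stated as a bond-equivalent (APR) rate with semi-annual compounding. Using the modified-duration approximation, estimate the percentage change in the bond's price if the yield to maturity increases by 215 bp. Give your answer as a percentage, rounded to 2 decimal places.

Periodic yield y = 0.0105. Modified duration first:
  t   CF        PV=CF/(1+0.0105)^t    t·PV
  1         2.00         1.9792         1.9792
  2         2.00         1.9587         3.9173
  3         2.00         1.9383         5.8149
  4         2.00         1.9182         7.6726
  5         2.00         1.8982         9.4911
  6       102.00        95.8037       574.8222
  Σ                    105.4963       603.6974
P = 105.4963; D_Mac = 5.72245 half-year periods = 2.86123 yrs; D_mod = 2.86123/(1+0.0105) = 2.83150 yrs.
ΔP/P ≈ -D_mod · Δy = -2.83150 × (+0.0215) = -0.060877 = -6.0877%.

-6.09%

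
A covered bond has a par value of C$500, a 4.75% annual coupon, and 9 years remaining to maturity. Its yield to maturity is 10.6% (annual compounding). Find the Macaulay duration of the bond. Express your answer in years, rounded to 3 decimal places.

7.144 years

Periodic yield y = 0.106. Discount each cash flow and weight by its year:
  t   CF        PV=CF/(1+0.106)^t    t·PV
  1        23.75        21.4738        21.4738
  2        23.75        19.4157        38.8314
  3        23.75        17.5549        52.6647
  4        23.75        15.8724        63.4897
  5        23.75        14.3512        71.7560
  6        23.75        12.9758        77.8546
  7        23.75        11.7322        82.1251
  8        23.75        10.6077        84.8619
  9       523.75       211.5085     1,903.5768
  Σ                    335.4922     2,396.6338
Price P = Σ PV = 335.4922.
Macaulay duration = Σ(t·PV) / P = 2,396.6338 / 335.4922 = 7.14364 years.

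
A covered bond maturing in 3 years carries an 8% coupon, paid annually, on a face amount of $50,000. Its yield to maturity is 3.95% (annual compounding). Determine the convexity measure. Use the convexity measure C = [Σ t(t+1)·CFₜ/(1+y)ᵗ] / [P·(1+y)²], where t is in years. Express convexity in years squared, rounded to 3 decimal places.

10.096

With y = 0.0395:
  t   CF        PV=CF/(1+0.0395)^t    t·PV        t(t+1)·PV
  1     4,000.00     3,848.0038     3,848.0038       7,696.0077
  2     4,000.00     3,701.7834     7,403.5668      22,210.7004
  3    54,000.00    48,075.1091   144,225.3274     576,901.3096
  Σ                 55,624.8964   155,476.8981     606,808.0178
P = 55,624.8964.
Convexity = Σ t(t+1)·PV / [P·(1+y)²] = 606,808.0178 / (55,624.8964 × 1.080560) = 10.09562.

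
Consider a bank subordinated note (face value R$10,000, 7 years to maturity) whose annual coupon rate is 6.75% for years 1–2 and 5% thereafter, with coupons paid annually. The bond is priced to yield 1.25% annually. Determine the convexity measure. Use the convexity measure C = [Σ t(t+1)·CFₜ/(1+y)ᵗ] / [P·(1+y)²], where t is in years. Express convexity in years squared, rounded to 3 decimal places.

With y = 0.0125:
  t   CF        PV=CF/(1+0.0125)^t    t·PV        t(t+1)·PV
  1       675.00       666.6667       666.6667       1,333.3333
  2       675.00       658.4362     1,316.8724       3,950.6173
  3       500.00       481.7092     1,445.1275       5,780.5100
  4       500.00       475.7621     1,903.0486       9,515.2428
  5       500.00       469.8885     2,349.4427      14,096.6559
  6       500.00       464.0874     2,784.5246      19,491.6724
  7    10,500.00     9,625.5172    67,378.6206     539,028.9650
  Σ                 12,842.0674    77,844.3030     593,196.9967
P = 12,842.0674.
Convexity = Σ t(t+1)·PV / [P·(1+y)²] = 593,196.9967 / (12,842.0674 × 1.025156) = 45.05821.

45.058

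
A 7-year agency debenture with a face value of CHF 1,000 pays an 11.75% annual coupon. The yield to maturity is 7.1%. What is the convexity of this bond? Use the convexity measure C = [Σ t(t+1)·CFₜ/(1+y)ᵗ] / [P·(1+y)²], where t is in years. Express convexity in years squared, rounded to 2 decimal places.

33.66

With y = 0.071:
  t   CF        PV=CF/(1+0.071)^t    t·PV        t(t+1)·PV
  1       117.50       109.7106       109.7106         219.4211
  2       117.50       102.4375       204.8750         614.6249
  3       117.50        95.6466       286.9397       1,147.7590
  4       117.50        89.3059       357.2235       1,786.1173
  5       117.50        83.3855       416.9275       2,501.5649
  6       117.50        77.8576       467.1456       3,270.0194
  7     1,117.50       691.3870     4,839.7093      38,717.6744
  Σ                  1,249.7306     6,682.5311      48,257.1810
P = 1,249.7306.
Convexity = Σ t(t+1)·PV / [P·(1+y)²] = 48,257.1810 / (1,249.7306 × 1.147041) = 33.66407.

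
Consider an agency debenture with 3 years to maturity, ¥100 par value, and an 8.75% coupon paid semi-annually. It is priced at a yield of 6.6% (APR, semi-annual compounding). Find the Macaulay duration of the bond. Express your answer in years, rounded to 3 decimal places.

2.712 years

Periodic yield y = 0.033. Discount each cash flow and weight by its period:
  t   CF        PV=CF/(1+0.033)^t    t·PV
  1        4.375         4.2352         4.2352
  2        4.375         4.0999         8.1999
  3        4.375         3.9690        11.9069
  4        4.375         3.8422        15.3687
  5        4.375         3.7194        18.5972
  6      104.375        85.9003       515.4017
  Σ                    105.7660       573.7095
Price P = Σ PV = 105.7660.
Macaulay duration = Σ(t·PV) / P = 573.7095 / 105.7660 = 5.42433 half-year periods.
In years: 5.42433 / 2 = 2.71216 years.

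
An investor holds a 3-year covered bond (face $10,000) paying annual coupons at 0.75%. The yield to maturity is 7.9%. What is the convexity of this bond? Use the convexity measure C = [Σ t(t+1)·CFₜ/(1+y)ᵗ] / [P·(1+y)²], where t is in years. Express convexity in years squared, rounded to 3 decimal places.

10.193

With y = 0.079:
  t   CF        PV=CF/(1+0.079)^t    t·PV        t(t+1)·PV
  1        75.00        69.5088        69.5088         139.0176
  2        75.00        64.4197       128.8393         386.5179
  3    10,075.00     8,020.1173    24,060.3519      96,241.4077
  Σ                  8,154.0458    24,258.7000      96,766.9432
P = 8,154.0458.
Convexity = Σ t(t+1)·PV / [P·(1+y)²] = 96,766.9432 / (8,154.0458 × 1.164241) = 10.19321.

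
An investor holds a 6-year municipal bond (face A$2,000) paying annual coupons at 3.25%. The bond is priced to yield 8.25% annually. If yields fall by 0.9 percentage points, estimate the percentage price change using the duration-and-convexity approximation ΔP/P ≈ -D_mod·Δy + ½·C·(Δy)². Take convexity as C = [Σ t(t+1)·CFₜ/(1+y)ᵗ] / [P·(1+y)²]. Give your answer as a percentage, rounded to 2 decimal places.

With y = 0.0825:
  t   CF        PV=CF/(1+0.0825)^t    t·PV        t(t+1)·PV
  1        65.00        60.0462        60.0462         120.0924
  2        65.00        55.4699       110.9398         332.8195
  3        65.00        51.2424       153.7273         614.9091
  4        65.00        47.3371       189.3484         946.7422
  5        65.00        43.7294       218.6472       1,311.8829
  6     2,065.00     1,283.3722     7,700.2332      53,901.6322
  Σ                  1,541.1973     8,432.9421      57,228.0783
P = 1,541.1973; D_Mac = 5.47168 yrs; D_mod = 5.05467 yrs; C = 31.68802.
Duration effect: -5.05467 × (-0.009) = +0.045492
Convexity effect: 0.5 × 31.68802 × (-0.009)² = +0.0012834
ΔP/P ≈ +0.045492 + 0.0012834 = +0.046775 = +4.6775%.

+4.68%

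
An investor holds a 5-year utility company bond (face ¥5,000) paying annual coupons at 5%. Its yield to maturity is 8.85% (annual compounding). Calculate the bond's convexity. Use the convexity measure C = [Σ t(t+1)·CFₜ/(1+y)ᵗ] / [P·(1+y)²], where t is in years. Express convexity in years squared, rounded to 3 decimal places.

With y = 0.0885:
  t   CF        PV=CF/(1+0.0885)^t    t·PV        t(t+1)·PV
  1       250.00       229.6739       229.6739         459.3477
  2       250.00       211.0003       422.0007       1,266.0020
  3       250.00       193.8450       581.5351       2,326.1406
  4       250.00       178.0846       712.3383       3,561.6913
  5     5,250.00     3,435.7150    17,178.5752     103,071.4513
  Σ                  4,248.3189    19,124.1231     110,684.6329
P = 4,248.3189.
Convexity = Σ t(t+1)·PV / [P·(1+y)²] = 110,684.6329 / (4,248.3189 × 1.184832) = 21.98940.

21.989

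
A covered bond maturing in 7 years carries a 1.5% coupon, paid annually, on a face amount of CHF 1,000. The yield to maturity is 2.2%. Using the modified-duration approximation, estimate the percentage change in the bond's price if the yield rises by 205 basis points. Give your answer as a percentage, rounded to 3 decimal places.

Periodic yield y = 0.022. Modified duration first:
  t   CF        PV=CF/(1+0.022)^t    t·PV
  1        15.00        14.6771        14.6771
  2        15.00        14.3612        28.7223
  3        15.00        14.0520        42.1560
  4        15.00        13.7495        54.9981
  5        15.00        13.4535        67.2677
  6        15.00        13.1639        78.9836
  7     1,015.00       871.5850     6,101.0953
  Σ                    955.0423     6,387.9003
P = 955.0423; D_Mac = 6.68860 yrs; D_mod = 6.68860/(1+0.022) = 6.54462 yrs.
ΔP/P ≈ -D_mod · Δy = -6.54462 × (+0.0205) = -0.134165 = -13.4165%.

-13.416%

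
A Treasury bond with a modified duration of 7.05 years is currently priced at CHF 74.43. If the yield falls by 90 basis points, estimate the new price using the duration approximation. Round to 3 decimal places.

Duration approximation: ΔP/P ≈ -D_mod · Δy = -7.05 × (-0.009) = +0.063450.
New price ≈ 74.43 × (1 + 0.063450) = 79.1525835.

CHF 79.153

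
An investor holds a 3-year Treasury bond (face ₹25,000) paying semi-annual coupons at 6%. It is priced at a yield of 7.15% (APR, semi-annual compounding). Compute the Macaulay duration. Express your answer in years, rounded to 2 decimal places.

Periodic yield y = 0.03575. Discount each cash flow and weight by its period:
  t   CF        PV=CF/(1+0.03575)^t    t·PV
  1       750.00       724.1130       724.1130
  2       750.00       699.1194     1,398.2389
  3       750.00       674.9886     2,024.9658
  4       750.00       651.6907     2,606.7626
  5       750.00       629.1969     3,145.9844
  6    25,750.00    20,856.7954   125,140.7726
  Σ                 24,235.9040   135,040.8372
Price P = Σ PV = 24,235.9040.
Macaulay duration = Σ(t·PV) / P = 135,040.8372 / 24,235.9040 = 5.57193 half-year periods.
In years: 5.57193 / 2 = 2.78597 years.

2.79 years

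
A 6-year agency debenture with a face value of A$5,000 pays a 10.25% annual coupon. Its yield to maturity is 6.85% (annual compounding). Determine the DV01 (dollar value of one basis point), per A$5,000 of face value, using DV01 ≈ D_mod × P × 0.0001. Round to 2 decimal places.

Periodic yield y = 0.0685.
  t   CF        PV=CF/(1+0.0685)^t    t·PV
  1       512.50       479.6444       479.6444
  2       512.50       448.8951       897.7901
  3       512.50       420.1170     1,260.3511
  4       512.50       393.1839     1,572.7357
  5       512.50       367.9775     1,839.8874
  6     5,512.50     3,704.2598    22,225.5591
  Σ                  5,814.0777    28,275.9677
P = 5,814.0777; D_Mac = 4.86336 yrs; D_mod = 4.55158 yrs.
DV01 ≈ 4.55158 × 5,814.0777 × 0.0001 = 2.646324.

A$2.65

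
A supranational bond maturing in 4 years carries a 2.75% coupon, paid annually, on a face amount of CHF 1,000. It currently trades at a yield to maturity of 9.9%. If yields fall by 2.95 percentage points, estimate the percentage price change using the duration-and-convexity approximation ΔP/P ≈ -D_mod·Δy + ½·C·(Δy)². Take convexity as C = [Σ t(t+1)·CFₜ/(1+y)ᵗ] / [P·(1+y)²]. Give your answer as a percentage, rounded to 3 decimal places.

+10.923%

With y = 0.099:
  t   CF        PV=CF/(1+0.099)^t    t·PV        t(t+1)·PV
  1        27.50        25.0227        25.0227          50.0455
  2        27.50        22.7687        45.5373         136.6119
  3        27.50        20.7176        62.1528         248.6113
  4     1,027.50       704.3541     2,817.4165      14,087.0825
  Σ                    772.8631     2,950.1294      14,522.3512
P = 772.8631; D_Mac = 3.81714 yrs; D_mod = 3.47329 yrs; C = 15.55747.
Duration effect: -3.47329 × (-0.0295) = +0.102462
Convexity effect: 0.5 × 15.55747 × (-0.0295)² = +0.0067694
ΔP/P ≈ +0.102462 + 0.0067694 = +0.109231 = +10.9231%.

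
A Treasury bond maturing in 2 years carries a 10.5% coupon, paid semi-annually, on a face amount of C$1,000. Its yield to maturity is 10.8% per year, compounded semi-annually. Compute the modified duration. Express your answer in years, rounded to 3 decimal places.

1.760 years

Periodic yield y = 0.054. First find Macaulay duration:
  t   CF        PV=CF/(1+0.054)^t    t·PV
  1        52.50        49.8102        49.8102
  2        52.50        47.2583        94.5166
  3        52.50        44.8371       134.5113
  4     1,052.50       852.8245     3,411.2979
  Σ                    994.7301     3,690.1361
P = 994.7301; Macaulay duration = 3,690.1361 / 994.7301 = 3.70969 half-year periods = 1.85484 years.
Modified duration = D_Mac / (1 + y) = 1.85484 / 1.054 = 1.75981 years.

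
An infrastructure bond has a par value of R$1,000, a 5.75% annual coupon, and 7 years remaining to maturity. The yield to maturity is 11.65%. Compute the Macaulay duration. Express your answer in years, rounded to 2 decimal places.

5.75 years

Periodic yield y = 0.1165. Discount each cash flow and weight by its year:
  t   CF        PV=CF/(1+0.1165)^t    t·PV
  1        57.50        51.5002        51.5002
  2        57.50        46.1265        92.2530
  3        57.50        41.3135       123.9404
  4        57.50        37.0027       148.0106
  5        57.50        33.1417       165.7083
  6        57.50        29.6835       178.1012
  7     1,057.50       488.9554     3,422.6881
  Σ                    727.7235     4,182.2018
Price P = Σ PV = 727.7235.
Macaulay duration = Σ(t·PV) / P = 4,182.2018 / 727.7235 = 5.74697 years.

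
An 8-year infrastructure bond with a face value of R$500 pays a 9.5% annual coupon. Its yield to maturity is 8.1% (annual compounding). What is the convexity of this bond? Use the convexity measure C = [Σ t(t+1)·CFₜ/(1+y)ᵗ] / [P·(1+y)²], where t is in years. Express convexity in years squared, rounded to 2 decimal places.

With y = 0.081:
  t   CF        PV=CF/(1+0.081)^t    t·PV        t(t+1)·PV
  1        47.50        43.9408        43.9408          87.8816
  2        47.50        40.6483        81.2966         243.8897
  3        47.50        37.6025       112.8075         451.2298
  4        47.50        34.7849       139.1396         695.6981
  5        47.50        32.1785       160.8923         965.3535
  6        47.50        29.7673       178.6038       1,250.2266
  7        47.50        27.5368       192.7577       1,542.0618
  8       547.50       293.6152     2,348.9218      21,140.2962
  Σ                    540.0743     3,258.3600      26,376.6374
P = 540.0743.
Convexity = Σ t(t+1)·PV / [P·(1+y)²] = 26,376.6374 / (540.0743 × 1.168561) = 41.79406.

41.79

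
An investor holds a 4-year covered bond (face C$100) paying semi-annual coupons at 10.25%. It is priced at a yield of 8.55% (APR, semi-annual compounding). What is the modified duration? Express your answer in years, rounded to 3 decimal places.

Periodic yield y = 0.04275. First find Macaulay duration:
  t   CF        PV=CF/(1+0.04275)^t    t·PV
  1        5.125         4.9149         4.9149
  2        5.125         4.7134         9.4268
  3        5.125         4.5202        13.5605
  4        5.125         4.3348        17.3394
  5        5.125         4.1571        20.7856
  6        5.125         3.9867        23.9202
  7        5.125         3.8232        26.7627
  8      105.125        75.2081       601.6645
  Σ                    105.6584       718.3745
P = 105.6584; Macaulay duration = 718.3745 / 105.6584 = 6.79903 half-year periods = 3.39951 years.
Modified duration = D_Mac / (1 + y) = 3.39951 / 1.04275 = 3.26014 years.

3.260 years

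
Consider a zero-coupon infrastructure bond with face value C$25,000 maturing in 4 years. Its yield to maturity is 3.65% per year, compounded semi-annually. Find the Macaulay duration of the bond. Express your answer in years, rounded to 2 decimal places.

A zero-coupon bond has a single cash flow at maturity, so its Macaulay duration equals its maturity: 4 years.
(Equivalently: 8 semi-annual periods ÷ 2 = 4 years.)

4.00 years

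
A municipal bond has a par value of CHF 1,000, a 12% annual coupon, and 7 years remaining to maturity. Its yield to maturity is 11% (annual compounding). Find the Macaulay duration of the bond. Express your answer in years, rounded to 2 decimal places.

5.16 years

Periodic yield y = 0.11. Discount each cash flow and weight by its year:
  t   CF        PV=CF/(1+0.11)^t    t·PV
  1       120.00       108.1081       108.1081
  2       120.00        97.3947       194.7894
  3       120.00        87.7430       263.2289
  4       120.00        79.0477       316.1909
  5       120.00        71.2142       356.0708
  6       120.00        64.1569       384.9414
  7     1,120.00       539.4574     3,776.2019
  Σ                  1,047.1220     5,399.5314
Price P = Σ PV = 1,047.1220.
Macaulay duration = Σ(t·PV) / P = 5,399.5314 / 1,047.1220 = 5.15654 years.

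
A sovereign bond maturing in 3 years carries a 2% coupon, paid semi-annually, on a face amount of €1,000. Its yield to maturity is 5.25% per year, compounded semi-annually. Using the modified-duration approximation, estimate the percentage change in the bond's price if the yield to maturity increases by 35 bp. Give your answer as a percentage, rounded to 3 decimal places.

-0.997%

Periodic yield y = 0.02625. Modified duration first:
  t   CF        PV=CF/(1+0.02625)^t    t·PV
  1        10.00         9.7442         9.7442
  2        10.00         9.4950        18.9899
  3        10.00         9.2521        27.7563
  4        10.00         9.0154        36.0618
  5        10.00         8.7848        43.9242
  6     1,010.00       864.5744     5,187.4462
  Σ                    910.8659     5,323.9227
P = 910.8659; D_Mac = 5.84490 half-year periods = 2.92245 yrs; D_mod = 2.92245/(1+0.02625) = 2.84770 yrs.
ΔP/P ≈ -D_mod · Δy = -2.84770 × (+0.0035) = -0.009967 = -0.9967%.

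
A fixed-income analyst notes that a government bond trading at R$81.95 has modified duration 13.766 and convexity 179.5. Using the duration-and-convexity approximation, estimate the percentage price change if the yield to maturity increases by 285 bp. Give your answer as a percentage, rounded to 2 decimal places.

Duration effect: -D_mod·Δy = -13.766 × (+0.0285) = -0.392331
Convexity effect: ½·C·(Δy)² = 0.5 × 179.5 × (0.0285)² = +0.0728994375
ΔP/P ≈ -0.392331 + 0.0728994375 = -0.3194315625
= -31.94315625%.

-31.94%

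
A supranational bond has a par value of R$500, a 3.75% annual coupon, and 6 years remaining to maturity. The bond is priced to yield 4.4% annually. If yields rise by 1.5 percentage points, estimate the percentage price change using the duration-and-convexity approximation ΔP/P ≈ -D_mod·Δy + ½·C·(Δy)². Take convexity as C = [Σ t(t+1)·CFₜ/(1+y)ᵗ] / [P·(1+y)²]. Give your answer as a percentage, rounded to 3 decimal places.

With y = 0.044:
  t   CF        PV=CF/(1+0.044)^t    t·PV        t(t+1)·PV
  1        18.75        17.9598        17.9598          35.9195
  2        18.75        17.2028        34.4057         103.2171
  3        18.75        16.4778        49.4335         197.7338
  4        18.75        15.7834        63.1334         315.6671
  5        18.75        15.1182        75.5908         453.5446
  6       518.75       400.6407     2,403.8445      16,826.9114
  Σ                    483.1827     2,644.3676      17,932.9936
P = 483.1827; D_Mac = 5.47281 yrs; D_mod = 5.24216 yrs; C = 34.05183.
Duration effect: -5.24216 × (+0.015) = -0.078632
Convexity effect: 0.5 × 34.05183 × (0.015)² = +0.0038308
ΔP/P ≈ -0.078632 + 0.0038308 = -0.074802 = -7.4802%.

-7.480%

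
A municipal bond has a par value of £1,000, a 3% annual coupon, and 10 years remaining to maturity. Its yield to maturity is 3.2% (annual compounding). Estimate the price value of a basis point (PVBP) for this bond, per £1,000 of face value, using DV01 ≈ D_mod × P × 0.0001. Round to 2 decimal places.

Periodic yield y = 0.032.
  t   CF        PV=CF/(1+0.032)^t    t·PV
  1        30.00        29.0698        29.0698
  2        30.00        28.1684        56.3368
  3        30.00        27.2949        81.8848
  4        30.00        26.4486       105.7943
  5        30.00        25.6285       128.1424
  6        30.00        24.8338       149.0028
  7        30.00        24.0638       168.4463
  8        30.00        23.3176       186.5407
  9        30.00        22.5946       203.3511
  10    1,030.00       751.6926     7,516.9256
  Σ                    983.1124     8,625.4945
P = 983.1124; D_Mac = 8.77366 yrs; D_mod = 8.50161 yrs.
DV01 ≈ 8.50161 × 983.1124 × 0.0001 = 0.835804.

£0.84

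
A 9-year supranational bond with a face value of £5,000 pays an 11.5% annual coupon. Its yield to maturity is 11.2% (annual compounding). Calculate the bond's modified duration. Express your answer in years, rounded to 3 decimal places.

5.468 years

Periodic yield y = 0.112. First find Macaulay duration:
  t   CF        PV=CF/(1+0.112)^t    t·PV
  1       575.00       517.0863       517.0863
  2       575.00       465.0057       930.0114
  3       575.00       418.1706     1,254.5118
  4       575.00       376.0527     1,504.2107
  5       575.00       338.1769     1,690.8844
  6       575.00       304.1159     1,824.6954
  7       575.00       273.4855     1,914.3986
  8       575.00       245.9402     1,967.5217
  9     5,575.00     2,144.3802    19,299.4217
  Σ                  5,082.4140    30,902.7420
P = 5,082.4140; Macaulay duration = 30,902.7420 / 5,082.4140 = 6.08033 years.
Modified duration = D_Mac / (1 + y) = 6.08033 / 1.112 = 5.46792 years.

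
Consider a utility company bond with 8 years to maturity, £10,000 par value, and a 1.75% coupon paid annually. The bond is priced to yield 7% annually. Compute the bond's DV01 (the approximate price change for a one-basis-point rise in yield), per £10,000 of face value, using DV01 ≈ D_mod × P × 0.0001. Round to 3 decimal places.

Periodic yield y = 0.07.
  t   CF        PV=CF/(1+0.07)^t    t·PV
  1       175.00       163.5514       163.5514
  2       175.00       152.8518       305.7036
  3       175.00       142.8521       428.5564
  4       175.00       133.5067       534.0266
  5       175.00       124.7726       623.8629
  6       175.00       116.6099       699.6593
  7       175.00       108.9812       762.8684
  8    10,175.00     5,921.9426    47,375.5411
  Σ                  6,865.0683    50,893.7698
P = 6,865.0683; D_Mac = 7.41344 yrs; D_mod = 6.92845 yrs.
DV01 ≈ 6.92845 × 6,865.0683 × 0.0001 = 4.756427.

£4.756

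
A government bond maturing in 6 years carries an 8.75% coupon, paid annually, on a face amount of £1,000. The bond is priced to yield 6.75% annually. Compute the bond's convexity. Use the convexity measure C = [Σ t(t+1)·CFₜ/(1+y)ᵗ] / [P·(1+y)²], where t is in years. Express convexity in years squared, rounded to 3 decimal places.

28.498

With y = 0.0675:
  t   CF        PV=CF/(1+0.0675)^t    t·PV        t(t+1)·PV
  1        87.50        81.9672        81.9672         163.9344
  2        87.50        76.7843       153.5685         460.7056
  3        87.50        71.9291       215.7872         863.1488
  4        87.50        67.3809       269.5234       1,347.6171
  5        87.50        63.1202       315.6012       1,893.6072
  6     1,087.50       734.8894     4,409.3362      30,865.3534
  Σ                  1,096.0710     5,445.7838      35,594.3665
P = 1,096.0710.
Convexity = Σ t(t+1)·PV / [P·(1+y)²] = 35,594.3665 / (1,096.0710 × 1.139556) = 28.49750.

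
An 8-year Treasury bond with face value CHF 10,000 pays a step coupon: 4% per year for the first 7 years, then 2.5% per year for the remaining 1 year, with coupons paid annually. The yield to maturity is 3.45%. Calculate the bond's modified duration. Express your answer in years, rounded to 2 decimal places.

6.78 years

Periodic yield y = 0.0345. First find Macaulay duration:
  t   CF        PV=CF/(1+0.0345)^t    t·PV
  1       400.00       386.6602       386.6602
  2       400.00       373.7653       747.5306
  3       400.00       361.3005     1,083.9014
  4       400.00       349.2513     1,397.0051
  5       400.00       337.6039     1,688.0197
  6       400.00       326.3450     1,958.0703
  7       400.00       315.4616     2,208.2313
  8    10,250.00     7,814.1169    62,512.9354
  Σ                 10,264.5048    71,982.3541
P = 10,264.5048; Macaulay duration = 71,982.3541 / 10,264.5048 = 7.01274 years.
Modified duration = D_Mac / (1 + y) = 7.01274 / 1.0345 = 6.77887 years.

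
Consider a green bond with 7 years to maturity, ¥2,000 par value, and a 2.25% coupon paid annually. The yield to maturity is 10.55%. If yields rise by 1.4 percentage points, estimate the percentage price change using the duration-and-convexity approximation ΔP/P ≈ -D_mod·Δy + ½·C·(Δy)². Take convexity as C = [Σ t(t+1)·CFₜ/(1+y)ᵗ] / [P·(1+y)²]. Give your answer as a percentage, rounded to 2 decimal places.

-7.70%

With y = 0.1055:
  t   CF        PV=CF/(1+0.1055)^t    t·PV        t(t+1)·PV
  1        45.00        40.7056        40.7056          81.4111
  2        45.00        36.8210        73.6419         220.9257
  3        45.00        33.3071        99.9212         399.6847
  4        45.00        30.1285       120.5140         602.5700
  5        45.00        27.2533       136.2664         817.5984
  6        45.00        24.6524       147.9147       1,035.4028
  7     2,045.00     1,013.4028     7,093.8193      56,750.5547
  Σ                  1,206.2706     7,712.7831      59,908.1474
P = 1,206.2706; D_Mac = 6.39391 yrs; D_mod = 5.78373 yrs; C = 40.63719.
Duration effect: -5.78373 × (+0.014) = -0.080972
Convexity effect: 0.5 × 40.63719 × (0.014)² = +0.0039824
ΔP/P ≈ -0.080972 + 0.0039824 = -0.076990 = -7.6990%.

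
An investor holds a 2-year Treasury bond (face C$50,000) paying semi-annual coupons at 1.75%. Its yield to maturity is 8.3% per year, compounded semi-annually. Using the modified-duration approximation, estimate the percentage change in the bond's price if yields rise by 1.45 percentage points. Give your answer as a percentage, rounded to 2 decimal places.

Periodic yield y = 0.0415. Modified duration first:
  t   CF        PV=CF/(1+0.0415)^t    t·PV
  1       437.50       420.0672       420.0672
  2       437.50       403.3291       806.6581
  3       437.50       387.2579     1,161.7736
  4    50,437.50    42,866.3450   171,465.3800
  Σ                 44,076.9991   173,853.8789
P = 44,076.9991; D_Mac = 3.94432 half-year periods = 1.97216 yrs; D_mod = 1.97216/(1+0.0415) = 1.89358 yrs.
ΔP/P ≈ -D_mod · Δy = -1.89358 × (+0.0145) = -0.027457 = -2.7457%.

-2.75%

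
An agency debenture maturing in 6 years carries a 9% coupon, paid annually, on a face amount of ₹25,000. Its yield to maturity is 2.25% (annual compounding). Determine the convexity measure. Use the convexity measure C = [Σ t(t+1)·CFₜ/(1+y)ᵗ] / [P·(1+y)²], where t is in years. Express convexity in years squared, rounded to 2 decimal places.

With y = 0.0225:
  t   CF        PV=CF/(1+0.0225)^t    t·PV        t(t+1)·PV
  1     2,250.00     2,200.4890     2,200.4890       4,400.9780
  2     2,250.00     2,152.0675     4,304.1350      12,912.4049
  3     2,250.00     2,104.7115     6,314.1344      25,256.5377
  4     2,250.00     2,058.3975     8,233.5901      41,167.9505
  5     2,250.00     2,013.1027    10,065.5136      60,393.0815
  6    27,250.00    23,844.4114   143,066.4685   1,001,465.2793
  Σ                 34,373.1796   174,184.3305   1,145,596.2318
P = 34,373.1796.
Convexity = Σ t(t+1)·PV / [P·(1+y)²] = 1,145,596.2318 / (34,373.1796 × 1.045506) = 31.87757.

31.88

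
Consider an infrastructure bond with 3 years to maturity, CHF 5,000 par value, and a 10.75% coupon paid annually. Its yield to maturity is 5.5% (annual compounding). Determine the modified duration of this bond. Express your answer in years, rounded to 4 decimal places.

2.5942 years

Periodic yield y = 0.055. First find Macaulay duration:
  t   CF        PV=CF/(1+0.055)^t    t·PV
  1       537.50       509.4787       509.4787
  2       537.50       482.9182       965.8363
  3     5,537.50     4,715.8107    14,147.4320
  Σ                  5,708.2075    15,622.7470
P = 5,708.2075; Macaulay duration = 15,622.7470 / 5,708.2075 = 2.73689 years.
Modified duration = D_Mac / (1 + y) = 2.73689 / 1.055 = 2.59421 years.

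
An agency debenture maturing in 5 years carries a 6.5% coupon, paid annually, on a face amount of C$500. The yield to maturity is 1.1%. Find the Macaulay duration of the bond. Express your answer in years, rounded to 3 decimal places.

4.496 years

Periodic yield y = 0.011. Discount each cash flow and weight by its year:
  t   CF        PV=CF/(1+0.011)^t    t·PV
  1        32.50        32.1464        32.1464
  2        32.50        31.7966        63.5933
  3        32.50        31.4507        94.3520
  4        32.50        31.1085       124.4339
  5       532.50       504.1547     2,520.7736
  Σ                    630.6569     2,835.2991
Price P = Σ PV = 630.6569.
Macaulay duration = Σ(t·PV) / P = 2,835.2991 / 630.6569 = 4.49579 years.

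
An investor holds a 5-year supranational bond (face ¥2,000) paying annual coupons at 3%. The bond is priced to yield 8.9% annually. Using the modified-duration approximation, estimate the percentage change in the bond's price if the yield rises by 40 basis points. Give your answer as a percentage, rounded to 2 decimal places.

-1.72%

Periodic yield y = 0.089. Modified duration first:
  t   CF        PV=CF/(1+0.089)^t    t·PV
  1        60.00        55.0964        55.0964
  2        60.00        50.5936       101.1872
  3        60.00        46.4588       139.3763
  4        60.00        42.6619       170.6474
  5     2,060.00     1,345.0171     6,725.0857
  Σ                  1,539.8278     7,191.3930
P = 1,539.8278; D_Mac = 4.67026 yrs; D_mod = 4.67026/(1+0.089) = 4.28857 yrs.
ΔP/P ≈ -D_mod · Δy = -4.28857 × (+0.004) = -0.017154 = -1.7154%.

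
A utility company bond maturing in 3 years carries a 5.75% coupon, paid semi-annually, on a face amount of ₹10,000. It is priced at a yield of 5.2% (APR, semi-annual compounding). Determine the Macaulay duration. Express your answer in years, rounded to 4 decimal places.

Periodic yield y = 0.026. Discount each cash flow and weight by its period:
  t   CF        PV=CF/(1+0.026)^t    t·PV
  1       287.50       280.2144       280.2144
  2       287.50       273.1135       546.2269
  3       287.50       266.1925       798.5774
  4       287.50       259.4469     1,037.7874
  5       287.50       252.8722     1,264.3609
  6    10,287.50     8,819.1288    52,914.7726
  Σ                 10,150.9682    56,841.9397
Price P = Σ PV = 10,150.9682.
Macaulay duration = Σ(t·PV) / P = 56,841.9397 / 10,150.9682 = 5.59966 half-year periods.
In years: 5.59966 / 2 = 2.79983 years.

2.7998 years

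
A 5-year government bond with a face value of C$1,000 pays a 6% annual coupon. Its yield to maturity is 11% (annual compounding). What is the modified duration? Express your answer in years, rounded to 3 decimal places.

Periodic yield y = 0.11. First find Macaulay duration:
  t   CF        PV=CF/(1+0.11)^t    t·PV
  1        60.00        54.0541        54.0541
  2        60.00        48.6973        97.3947
  3        60.00        43.8715       131.6144
  4        60.00        39.5239       158.0954
  5     1,060.00       629.0584     3,145.2920
  Σ                    815.2051     3,586.4507
P = 815.2051; Macaulay duration = 3,586.4507 / 815.2051 = 4.39945 years.
Modified duration = D_Mac / (1 + y) = 4.39945 / 1.11 = 3.96346 years.

3.963 years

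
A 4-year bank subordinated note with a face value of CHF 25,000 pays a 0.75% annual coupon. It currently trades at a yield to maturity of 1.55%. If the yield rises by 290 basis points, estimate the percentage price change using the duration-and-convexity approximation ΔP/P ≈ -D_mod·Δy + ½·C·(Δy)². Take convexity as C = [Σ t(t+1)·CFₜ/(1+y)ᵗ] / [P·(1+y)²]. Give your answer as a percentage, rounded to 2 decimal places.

-10.49%

With y = 0.0155:
  t   CF        PV=CF/(1+0.0155)^t    t·PV        t(t+1)·PV
  1       187.50       184.6381       184.6381         369.2762
  2       187.50       181.8199       363.6398       1,090.9194
  3       187.50       179.0447       537.1341       2,148.5365
  4    25,187.50    23,684.5617    94,738.2469     473,691.2343
  Σ                 24,230.0644    95,823.6589     477,299.9665
P = 24,230.0644; D_Mac = 3.95474 yrs; D_mod = 3.89438 yrs; C = 19.10192.
Duration effect: -3.89438 × (+0.029) = -0.112937
Convexity effect: 0.5 × 19.10192 × (0.029)² = +0.0080324
ΔP/P ≈ -0.112937 + 0.0080324 = -0.104905 = -10.4905%.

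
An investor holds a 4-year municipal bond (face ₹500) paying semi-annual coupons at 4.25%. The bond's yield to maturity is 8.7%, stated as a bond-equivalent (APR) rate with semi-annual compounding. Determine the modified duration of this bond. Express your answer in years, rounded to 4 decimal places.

Periodic yield y = 0.0435. First find Macaulay duration:
  t   CF        PV=CF/(1+0.0435)^t    t·PV
  1       10.625        10.1821        10.1821
  2       10.625         9.7576        19.5152
  3       10.625         9.3509        28.0526
  4       10.625         8.9611        35.8442
  5       10.625         8.5875        42.9375
  6       10.625         8.2295        49.3771
  7       10.625         7.8865        55.2052
  8      510.625       363.2139     2,905.7111
  Σ                    426.1690     3,146.8250
P = 426.1690; Macaulay duration = 3,146.8250 / 426.1690 = 7.38398 half-year periods = 3.69199 years.
Modified duration = D_Mac / (1 + y) = 3.69199 / 1.0435 = 3.53809 years.

3.5381 years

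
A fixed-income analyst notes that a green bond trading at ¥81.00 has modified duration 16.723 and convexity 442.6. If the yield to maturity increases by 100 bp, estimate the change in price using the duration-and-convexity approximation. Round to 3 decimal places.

Duration effect: -D_mod·Δy = -16.723 × (+0.01) = -0.167230
Convexity effect: ½·C·(Δy)² = 0.5 × 442.6 × (0.01)² = +0.0221300
ΔP/P ≈ -0.167230 + 0.0221300 = -0.145100
ΔP ≈ 81.00 × (-0.145100) = -11.75310.

-¥11.753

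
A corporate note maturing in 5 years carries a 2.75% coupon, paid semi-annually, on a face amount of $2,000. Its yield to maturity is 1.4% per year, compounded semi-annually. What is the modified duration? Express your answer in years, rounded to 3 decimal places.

4.684 years

Periodic yield y = 0.007. First find Macaulay duration:
  t   CF        PV=CF/(1+0.007)^t    t·PV
  1        27.50        27.3088        27.3088
  2        27.50        27.1190        54.2380
  3        27.50        26.9305        80.7915
  4        27.50        26.7433       106.9732
  5        27.50        26.5574       132.7869
  6        27.50        26.3728       158.2367
  7        27.50        26.1895       183.3262
  8        27.50        26.0074       208.0592
  9        27.50        25.8266       232.4395
  10    2,027.50     1,890.8895    18,908.8953
  Σ                  2,129.9448    20,093.0553
P = 2,129.9448; Macaulay duration = 20,093.0553 / 2,129.9448 = 9.43360 half-year periods = 4.71680 years.
Modified duration = D_Mac / (1 + y) = 4.71680 / 1.007 = 4.68401 years.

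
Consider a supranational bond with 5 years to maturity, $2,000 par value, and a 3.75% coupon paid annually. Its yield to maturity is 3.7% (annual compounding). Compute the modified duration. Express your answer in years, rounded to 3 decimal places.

4.486 years

Periodic yield y = 0.037. First find Macaulay duration:
  t   CF        PV=CF/(1+0.037)^t    t·PV
  1        75.00        72.3240        72.3240
  2        75.00        69.7435       139.4870
  3        75.00        67.2551       201.7652
  4        75.00        64.8554       259.4217
  5     2,075.00     1,730.3116     8,651.5580
  Σ                  2,004.4896     9,324.5559
P = 2,004.4896; Macaulay duration = 9,324.5559 / 2,004.4896 = 4.65184 years.
Modified duration = D_Mac / (1 + y) = 4.65184 / 1.037 = 4.48586 years.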